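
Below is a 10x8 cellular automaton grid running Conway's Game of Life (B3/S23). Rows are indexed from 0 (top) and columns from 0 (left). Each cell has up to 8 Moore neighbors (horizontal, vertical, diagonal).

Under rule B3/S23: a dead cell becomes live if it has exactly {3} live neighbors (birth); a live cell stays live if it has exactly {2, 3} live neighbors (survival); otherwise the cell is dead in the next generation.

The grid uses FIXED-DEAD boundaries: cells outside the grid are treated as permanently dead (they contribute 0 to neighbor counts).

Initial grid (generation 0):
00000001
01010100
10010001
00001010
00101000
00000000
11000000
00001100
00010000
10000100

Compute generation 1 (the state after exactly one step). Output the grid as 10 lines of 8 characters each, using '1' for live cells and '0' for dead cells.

Answer: 00000000
00101010
00110110
00001100
00010100
01000000
00000000
00001000
00000100
00000000

Derivation:
Simulating step by step:
Generation 0 (given above): 18 live cells
Generation 1: 14 live cells
(generation 1 grid is the final answer)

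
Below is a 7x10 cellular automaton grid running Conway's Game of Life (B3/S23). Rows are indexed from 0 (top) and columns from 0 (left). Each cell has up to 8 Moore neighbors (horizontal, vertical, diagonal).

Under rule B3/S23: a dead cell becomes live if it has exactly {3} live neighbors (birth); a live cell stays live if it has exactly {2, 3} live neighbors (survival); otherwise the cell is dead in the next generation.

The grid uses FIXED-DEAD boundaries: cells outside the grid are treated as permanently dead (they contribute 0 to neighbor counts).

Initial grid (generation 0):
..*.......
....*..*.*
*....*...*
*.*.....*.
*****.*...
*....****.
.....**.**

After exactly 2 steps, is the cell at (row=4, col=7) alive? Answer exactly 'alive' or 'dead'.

Answer: alive

Derivation:
Simulating step by step:
Generation 0 (given above): 25 live cells
Generation 1: 21 live cells
..........
........*.
.*.......*
*.*.**....
*.***.*.*.
*.**....**
.....*..**
Generation 2: 13 live cells
..........
..........
.*........
*.*.**....
*......***
..*..*....
........**

Cell (4,7) at generation 2: 1 -> alive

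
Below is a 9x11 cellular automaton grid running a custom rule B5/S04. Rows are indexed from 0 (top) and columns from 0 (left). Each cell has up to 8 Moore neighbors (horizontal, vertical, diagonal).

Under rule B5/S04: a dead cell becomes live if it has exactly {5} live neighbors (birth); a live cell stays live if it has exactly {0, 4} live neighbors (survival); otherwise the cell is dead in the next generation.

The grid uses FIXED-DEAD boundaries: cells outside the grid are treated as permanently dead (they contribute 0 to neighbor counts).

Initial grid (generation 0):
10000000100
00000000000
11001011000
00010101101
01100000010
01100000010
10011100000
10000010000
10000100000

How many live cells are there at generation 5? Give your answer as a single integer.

Answer: 2

Derivation:
Simulating step by step:
Generation 0 (given above): 26 live cells
Generation 1: 5 live cells
10000000100
00000000000
00000000000
00000000000
00100000000
01100000000
00000000000
00000000000
00000000000
Generation 2: 2 live cells
10000000100
00000000000
00000000000
00000000000
00000000000
00000000000
00000000000
00000000000
00000000000
Generation 3: 2 live cells
10000000100
00000000000
00000000000
00000000000
00000000000
00000000000
00000000000
00000000000
00000000000
Generation 4: 2 live cells
10000000100
00000000000
00000000000
00000000000
00000000000
00000000000
00000000000
00000000000
00000000000
Generation 5: 2 live cells
10000000100
00000000000
00000000000
00000000000
00000000000
00000000000
00000000000
00000000000
00000000000
Population at generation 5: 2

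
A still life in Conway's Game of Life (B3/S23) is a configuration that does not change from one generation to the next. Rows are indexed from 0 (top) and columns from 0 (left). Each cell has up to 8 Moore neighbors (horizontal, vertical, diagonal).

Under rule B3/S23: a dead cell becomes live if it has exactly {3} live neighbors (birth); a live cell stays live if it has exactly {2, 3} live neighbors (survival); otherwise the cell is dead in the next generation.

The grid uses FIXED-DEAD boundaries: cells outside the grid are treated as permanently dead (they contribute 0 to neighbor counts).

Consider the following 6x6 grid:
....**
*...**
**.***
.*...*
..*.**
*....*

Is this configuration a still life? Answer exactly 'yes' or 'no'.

Compute generation 1 and compare to generation 0 (given above):
Generation 1:
....**
**....
****..
**....
.*..**
....**
Cell (1,1) differs: gen0=0 vs gen1=1 -> NOT a still life.

Answer: no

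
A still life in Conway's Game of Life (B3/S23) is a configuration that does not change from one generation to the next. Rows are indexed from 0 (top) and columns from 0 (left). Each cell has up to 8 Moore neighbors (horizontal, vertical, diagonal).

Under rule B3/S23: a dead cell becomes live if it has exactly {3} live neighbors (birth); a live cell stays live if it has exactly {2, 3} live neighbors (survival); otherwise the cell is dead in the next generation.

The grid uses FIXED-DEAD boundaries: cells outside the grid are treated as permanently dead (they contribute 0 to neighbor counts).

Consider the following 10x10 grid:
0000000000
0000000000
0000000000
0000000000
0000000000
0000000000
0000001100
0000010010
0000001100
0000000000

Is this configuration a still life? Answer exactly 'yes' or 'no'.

Compute generation 1 and compare to generation 0 (given above):
Generation 1:
0000000000
0000000000
0000000000
0000000000
0000000000
0000000000
0000001100
0000010010
0000001100
0000000000
The grids are IDENTICAL -> still life.

Answer: yes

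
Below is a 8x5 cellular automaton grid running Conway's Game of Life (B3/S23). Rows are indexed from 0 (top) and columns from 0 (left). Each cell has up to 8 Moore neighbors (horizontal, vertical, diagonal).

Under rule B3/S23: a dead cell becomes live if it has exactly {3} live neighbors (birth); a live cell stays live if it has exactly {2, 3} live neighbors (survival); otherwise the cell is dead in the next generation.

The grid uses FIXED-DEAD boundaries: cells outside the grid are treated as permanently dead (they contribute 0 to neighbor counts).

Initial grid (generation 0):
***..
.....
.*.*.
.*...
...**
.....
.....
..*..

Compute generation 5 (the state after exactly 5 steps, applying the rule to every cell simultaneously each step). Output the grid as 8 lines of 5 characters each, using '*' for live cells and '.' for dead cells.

Answer: .....
.....
.....
.....
.....
.....
.....
.....

Derivation:
Simulating step by step:
Generation 0 (given above): 9 live cells
Generation 1: 5 live cells
.*...
*....
..*..
...**
.....
.....
.....
.....
Generation 2: 3 live cells
.....
.*...
...*.
...*.
.....
.....
.....
.....
Generation 3: 1 live cells
.....
.....
..*..
.....
.....
.....
.....
.....
Generation 4: 0 live cells
.....
.....
.....
.....
.....
.....
.....
.....
Generation 5: 0 live cells
(generation 5 grid is the final answer)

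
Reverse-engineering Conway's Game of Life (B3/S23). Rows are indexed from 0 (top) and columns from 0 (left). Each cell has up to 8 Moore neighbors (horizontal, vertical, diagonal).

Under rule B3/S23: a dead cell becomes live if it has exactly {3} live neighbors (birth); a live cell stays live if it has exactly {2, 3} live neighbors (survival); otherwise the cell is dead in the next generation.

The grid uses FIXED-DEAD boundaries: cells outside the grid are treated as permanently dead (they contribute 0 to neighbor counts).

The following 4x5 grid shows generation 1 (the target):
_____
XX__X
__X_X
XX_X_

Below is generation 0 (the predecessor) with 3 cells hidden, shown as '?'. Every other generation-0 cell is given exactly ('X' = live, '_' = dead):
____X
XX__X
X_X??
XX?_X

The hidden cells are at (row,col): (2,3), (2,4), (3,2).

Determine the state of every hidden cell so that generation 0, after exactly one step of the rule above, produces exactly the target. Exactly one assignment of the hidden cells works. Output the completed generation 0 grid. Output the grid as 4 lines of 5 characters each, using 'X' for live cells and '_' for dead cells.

Hidden generation-0 cells (in order): (2,3), (2,4), (3,2).
A hidden cell only influences target cells in its own 3x3 neighborhood. Try each of the 2^3 = 8 assignments, step the completed generation 0 forward once under B3/S23, and compare with the target:
  (2,3)=_ (2,4)=_ (3,2)=_ -> step gives (1,3)='X' but target has '_' -> reject
  (2,3)=_ (2,4)=_ (3,2)=X -> step gives (1,3)='X' but target has '_' -> reject
  (2,3)=_ (2,4)=X (3,2)=_ -> step reproduces the target at every cell -> ACCEPT
  (2,3)=_ (2,4)=X (3,2)=X -> step gives (3,1)='_' but target has 'X' -> reject
  (2,3)=X (2,4)=_ (3,2)=_ -> step gives (1,2)='X' but target has '_' -> reject
  (2,3)=X (2,4)=_ (3,2)=X -> step gives (1,2)='X' but target has '_' -> reject
  (2,3)=X (2,4)=X (3,2)=_ -> step gives (1,2)='X' but target has '_' -> reject
  (2,3)=X (2,4)=X (3,2)=X -> step gives (1,2)='X' but target has '_' -> reject
Unique solution: (2,3)=dead, (2,4)=live, (3,2)=dead.
Check: live-neighbor counts of every cell in the completed generation 0:
22121
23242
46242
23231
Applying B3/S23 to generation 0 with these counts gives:
_____
XX__X
__X_X
XX_X_
which matches the target exactly.

Answer: ____X
XX__X
X_X_X
XX__X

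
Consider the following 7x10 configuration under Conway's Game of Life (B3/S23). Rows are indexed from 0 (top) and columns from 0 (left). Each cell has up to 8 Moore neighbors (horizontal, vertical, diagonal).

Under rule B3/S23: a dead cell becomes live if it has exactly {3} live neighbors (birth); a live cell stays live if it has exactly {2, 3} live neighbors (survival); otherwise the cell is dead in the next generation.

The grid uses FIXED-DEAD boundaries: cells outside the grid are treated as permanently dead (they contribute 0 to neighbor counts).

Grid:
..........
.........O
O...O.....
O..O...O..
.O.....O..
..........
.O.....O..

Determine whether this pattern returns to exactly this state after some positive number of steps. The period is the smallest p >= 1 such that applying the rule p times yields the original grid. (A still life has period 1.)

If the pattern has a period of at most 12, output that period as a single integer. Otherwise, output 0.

Answer: 0

Derivation:
Simulating and comparing each generation to the original:
Gen 0 (original, given above): 10 live cells
Gen 1: 2 live cells, differs from original
Gen 2: 0 live cells, differs from original
Gen 3: 0 live cells, differs from original
Gen 4: 0 live cells, differs from original
Gen 5: 0 live cells, differs from original
Gen 6: 0 live cells, differs from original
Gen 7: 0 live cells, differs from original
Gen 8: 0 live cells, differs from original
Gen 9: 0 live cells, differs from original
Gen 10: 0 live cells, differs from original
Gen 11: 0 live cells, differs from original
Gen 12: 0 live cells, differs from original
No period found within 12 steps.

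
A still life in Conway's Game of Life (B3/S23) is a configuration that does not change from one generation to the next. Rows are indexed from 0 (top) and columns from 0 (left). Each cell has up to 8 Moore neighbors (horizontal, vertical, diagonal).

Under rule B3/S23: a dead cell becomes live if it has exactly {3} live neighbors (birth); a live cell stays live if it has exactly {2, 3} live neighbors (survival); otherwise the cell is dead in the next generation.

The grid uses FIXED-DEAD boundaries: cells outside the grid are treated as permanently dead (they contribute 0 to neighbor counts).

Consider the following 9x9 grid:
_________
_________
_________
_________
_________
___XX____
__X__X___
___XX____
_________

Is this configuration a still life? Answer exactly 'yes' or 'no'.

Compute generation 1 and compare to generation 0 (given above):
Generation 1:
_________
_________
_________
_________
_________
___XX____
__X__X___
___XX____
_________
The grids are IDENTICAL -> still life.

Answer: yes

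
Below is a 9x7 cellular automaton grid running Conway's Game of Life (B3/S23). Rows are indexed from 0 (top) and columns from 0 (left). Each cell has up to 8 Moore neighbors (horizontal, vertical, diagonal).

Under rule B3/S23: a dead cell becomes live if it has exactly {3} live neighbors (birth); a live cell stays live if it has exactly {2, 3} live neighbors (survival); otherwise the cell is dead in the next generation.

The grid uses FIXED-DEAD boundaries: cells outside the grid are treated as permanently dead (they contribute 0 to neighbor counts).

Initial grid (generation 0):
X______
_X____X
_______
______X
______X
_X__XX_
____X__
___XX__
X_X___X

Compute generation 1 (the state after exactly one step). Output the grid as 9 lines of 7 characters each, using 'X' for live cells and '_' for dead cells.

Simulating step by step:
Generation 0 (given above): 14 live cells
Generation 1: 7 live cells
(generation 1 grid is the final answer)

Answer: _______
_______
_______
_______
______X
____XX_
_______
___XXX_
___X___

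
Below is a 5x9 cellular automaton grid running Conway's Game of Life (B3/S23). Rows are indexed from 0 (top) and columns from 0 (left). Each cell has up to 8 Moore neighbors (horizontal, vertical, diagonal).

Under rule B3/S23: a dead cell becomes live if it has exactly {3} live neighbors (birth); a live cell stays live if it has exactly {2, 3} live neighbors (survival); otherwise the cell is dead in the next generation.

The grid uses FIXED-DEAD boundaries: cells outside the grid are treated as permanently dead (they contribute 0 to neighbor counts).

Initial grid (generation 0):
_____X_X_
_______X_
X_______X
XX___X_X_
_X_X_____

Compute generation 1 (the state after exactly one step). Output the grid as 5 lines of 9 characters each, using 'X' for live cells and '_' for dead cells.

Simulating step by step:
Generation 0 (given above): 11 live cells
Generation 1: 15 live cells
(generation 1 grid is the final answer)

Answer: ______X__
______XXX
XX____XXX
XXX______
XXX______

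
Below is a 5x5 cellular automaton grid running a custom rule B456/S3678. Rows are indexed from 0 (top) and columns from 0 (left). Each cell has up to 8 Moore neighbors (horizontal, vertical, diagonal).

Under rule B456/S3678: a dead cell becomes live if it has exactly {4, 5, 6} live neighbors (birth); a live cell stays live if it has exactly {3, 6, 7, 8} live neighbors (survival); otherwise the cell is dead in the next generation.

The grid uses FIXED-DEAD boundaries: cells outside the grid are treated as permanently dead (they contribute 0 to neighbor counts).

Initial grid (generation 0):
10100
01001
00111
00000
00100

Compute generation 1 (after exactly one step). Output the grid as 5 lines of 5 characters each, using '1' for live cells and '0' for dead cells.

Answer: 00000
01110
00010
00010
00000

Derivation:
Simulating step by step:
Generation 0 (given above): 8 live cells
Generation 1: 5 live cells
(generation 1 grid is the final answer)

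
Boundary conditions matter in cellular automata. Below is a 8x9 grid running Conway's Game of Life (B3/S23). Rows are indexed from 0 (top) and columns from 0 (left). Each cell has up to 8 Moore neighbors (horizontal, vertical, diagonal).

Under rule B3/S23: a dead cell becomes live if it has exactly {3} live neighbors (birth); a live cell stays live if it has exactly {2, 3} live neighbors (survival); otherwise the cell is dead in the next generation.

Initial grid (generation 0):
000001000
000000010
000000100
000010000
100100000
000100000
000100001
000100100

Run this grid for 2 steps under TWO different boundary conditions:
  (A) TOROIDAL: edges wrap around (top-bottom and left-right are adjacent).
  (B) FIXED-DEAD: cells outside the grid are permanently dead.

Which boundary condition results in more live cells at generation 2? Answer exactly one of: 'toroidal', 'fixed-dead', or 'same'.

Under TOROIDAL boundary, generation 2:
000001000
000000000
000000000
000000000
001010000
000001000
001001000
000011000
Population = 8

Under FIXED-DEAD boundary, generation 2:
000000000
000000000
000000000
000000000
001010000
000001000
001010000
000100000
Population = 6

Comparison: toroidal=8, fixed-dead=6 -> toroidal

Answer: toroidal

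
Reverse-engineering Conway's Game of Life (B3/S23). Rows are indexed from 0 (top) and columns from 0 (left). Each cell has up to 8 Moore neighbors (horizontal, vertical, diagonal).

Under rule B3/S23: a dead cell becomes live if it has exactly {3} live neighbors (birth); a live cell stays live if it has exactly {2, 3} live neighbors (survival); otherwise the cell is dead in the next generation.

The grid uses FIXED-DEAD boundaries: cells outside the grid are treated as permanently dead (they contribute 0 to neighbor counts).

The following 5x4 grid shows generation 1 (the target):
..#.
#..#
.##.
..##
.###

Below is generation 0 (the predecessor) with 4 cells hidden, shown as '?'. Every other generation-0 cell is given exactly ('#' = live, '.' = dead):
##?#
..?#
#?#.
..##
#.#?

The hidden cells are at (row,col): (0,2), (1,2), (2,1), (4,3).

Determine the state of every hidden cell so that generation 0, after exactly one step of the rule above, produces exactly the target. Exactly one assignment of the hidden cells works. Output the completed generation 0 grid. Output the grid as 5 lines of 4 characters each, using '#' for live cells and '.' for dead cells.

Hidden generation-0 cells (in order): (0,2), (1,2), (2,1), (4,3).
A hidden cell only influences target cells in its own 3x3 neighborhood. Try each of the 2^4 = 16 assignments, step the completed generation 0 forward once under B3/S23, and compare with the target:
  (0,2)=. (1,2)=. (2,1)=. (4,3)=. -> step reproduces the target at every cell -> ACCEPT
  (0,2)=. (1,2)=. (2,1)=. (4,3)=# -> step gives (3,2)='.' but target has '#' -> reject
  (0,2)=. (1,2)=. (2,1)=# (4,3)=. -> step gives (1,0)='.' but target has '#' -> reject
  (0,2)=. (1,2)=. (2,1)=# (4,3)=# -> step gives (1,0)='.' but target has '#' -> reject
  (0,2)=. (1,2)=# (2,1)=. (4,3)=. -> step gives (0,1)='#' but target has '.' -> reject
  (0,2)=. (1,2)=# (2,1)=. (4,3)=# -> step gives (0,1)='#' but target has '.' -> reject
  (0,2)=. (1,2)=# (2,1)=# (4,3)=. -> step gives (0,1)='#' but target has '.' -> reject
  (0,2)=. (1,2)=# (2,1)=# (4,3)=# -> step gives (0,1)='#' but target has '.' -> reject
  (0,2)=# (1,2)=. (2,1)=. (4,3)=. -> step gives (0,1)='#' but target has '.' -> reject
  (0,2)=# (1,2)=. (2,1)=. (4,3)=# -> step gives (0,1)='#' but target has '.' -> reject
  (0,2)=# (1,2)=. (2,1)=# (4,3)=. -> step gives (0,1)='#' but target has '.' -> reject
  (0,2)=# (1,2)=. (2,1)=# (4,3)=# -> step gives (0,1)='#' but target has '.' -> reject
  (0,2)=# (1,2)=# (2,1)=. (4,3)=. -> step gives (0,1)='#' but target has '.' -> reject
  (0,2)=# (1,2)=# (2,1)=. (4,3)=# -> step gives (0,1)='#' but target has '.' -> reject
  (0,2)=# (1,2)=# (2,1)=# (4,3)=. -> step gives (0,1)='#' but target has '.' -> reject
  (0,2)=# (1,2)=# (2,1)=# (4,3)=# -> step gives (0,1)='#' but target has '.' -> reject
Unique solution: (0,2)=dead, (1,2)=dead, (2,1)=dead, (4,3)=dead.
Check: live-neighbor counts of every cell in the completed generation 0:
1131
3442
0334
2533
0323
Applying B3/S23 to generation 0 with these counts gives:
..#.
#..#
.##.
..##
.###
which matches the target exactly.

Answer: ##.#
...#
#.#.
..##
#.#.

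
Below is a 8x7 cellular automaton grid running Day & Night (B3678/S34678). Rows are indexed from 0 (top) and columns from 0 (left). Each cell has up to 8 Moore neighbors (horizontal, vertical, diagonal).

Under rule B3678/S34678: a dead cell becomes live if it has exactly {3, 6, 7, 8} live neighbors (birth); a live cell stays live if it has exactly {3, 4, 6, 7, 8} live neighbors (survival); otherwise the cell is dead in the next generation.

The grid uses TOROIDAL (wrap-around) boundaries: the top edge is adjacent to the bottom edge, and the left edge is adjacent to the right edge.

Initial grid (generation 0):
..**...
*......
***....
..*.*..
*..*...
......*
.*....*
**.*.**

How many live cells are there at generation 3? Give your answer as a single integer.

Answer: 9

Derivation:
Simulating step by step:
Generation 0 (given above): 18 live cells
Generation 1: 14 live cells
..*.*..
...*...
.*.*...
*.*....
.......
.......
*.*...*
**..*.*
Generation 2: 13 live cells
**...*.
...**..
.......
.*.....
.......
.......
*....**
***...*
Generation 3: 9 live cells
**.**..
.......
.......
.......
.......
......*
*.....*
*.....*
Population at generation 3: 9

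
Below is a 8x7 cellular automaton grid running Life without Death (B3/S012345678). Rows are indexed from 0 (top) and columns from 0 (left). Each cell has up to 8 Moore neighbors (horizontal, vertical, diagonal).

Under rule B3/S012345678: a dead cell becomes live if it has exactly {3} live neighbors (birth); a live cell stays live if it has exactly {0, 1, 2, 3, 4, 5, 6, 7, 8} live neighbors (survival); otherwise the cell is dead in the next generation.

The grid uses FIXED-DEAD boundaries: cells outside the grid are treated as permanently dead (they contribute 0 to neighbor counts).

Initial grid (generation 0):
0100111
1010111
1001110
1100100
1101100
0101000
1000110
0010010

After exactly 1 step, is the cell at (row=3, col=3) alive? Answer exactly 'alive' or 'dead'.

Simulating step by step:
Generation 0 (given above): 27 live cells
Generation 1: 35 live cells
0101111
1010111
1011111
1100100
1101100
0101010
1111110
0010110

Cell (3,3) at generation 1: 0 -> dead

Answer: dead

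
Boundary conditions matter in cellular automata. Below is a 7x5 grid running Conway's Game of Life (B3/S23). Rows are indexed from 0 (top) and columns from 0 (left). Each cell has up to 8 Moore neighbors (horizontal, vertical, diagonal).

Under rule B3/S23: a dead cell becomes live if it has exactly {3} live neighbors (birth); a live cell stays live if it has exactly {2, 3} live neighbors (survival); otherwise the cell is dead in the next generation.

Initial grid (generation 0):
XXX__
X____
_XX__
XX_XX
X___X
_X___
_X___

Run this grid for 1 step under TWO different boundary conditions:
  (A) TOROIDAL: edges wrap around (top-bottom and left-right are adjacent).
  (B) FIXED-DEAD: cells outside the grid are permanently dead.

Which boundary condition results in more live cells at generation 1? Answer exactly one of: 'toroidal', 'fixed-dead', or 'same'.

Answer: fixed-dead

Derivation:
Under TOROIDAL boundary, generation 1:
X_X__
X____
__XX_
___X_
__XX_
_X___
_____
Population = 9

Under FIXED-DEAD boundary, generation 1:
XX___
X____
__XX_
X__XX
X_XXX
XX___
_____
Population = 14

Comparison: toroidal=9, fixed-dead=14 -> fixed-dead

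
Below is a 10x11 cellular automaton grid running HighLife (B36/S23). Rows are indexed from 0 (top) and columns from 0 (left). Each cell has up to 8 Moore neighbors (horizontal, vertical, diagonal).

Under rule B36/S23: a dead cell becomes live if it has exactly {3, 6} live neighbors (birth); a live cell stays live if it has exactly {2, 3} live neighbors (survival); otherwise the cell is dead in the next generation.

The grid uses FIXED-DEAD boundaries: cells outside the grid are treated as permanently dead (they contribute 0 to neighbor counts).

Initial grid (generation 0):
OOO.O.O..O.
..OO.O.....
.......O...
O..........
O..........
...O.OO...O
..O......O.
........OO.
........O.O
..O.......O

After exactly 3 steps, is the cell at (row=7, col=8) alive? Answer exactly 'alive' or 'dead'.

Answer: alive

Derivation:
Simulating step by step:
Generation 0 (given above): 24 live cells
Generation 1: 17 live cells
.OO.OO.....
..OOOOO....
...........
...........
...........
...........
........OOO
........O.O
........O.O
.........O.
Generation 2: 18 live cells
.OO...O....
.OO...O....
...OOO.....
...........
...........
.........O.
........O.O
.......OO.O
........O.O
.........O.
Generation 3: 22 live cells
.OO........
.O..O.O....
..OOOO.....
....O......
...........
.........O.
.......OO.O
.......OOOO
.......OO.O
.........O.

Cell (7,8) at generation 3: 1 -> alive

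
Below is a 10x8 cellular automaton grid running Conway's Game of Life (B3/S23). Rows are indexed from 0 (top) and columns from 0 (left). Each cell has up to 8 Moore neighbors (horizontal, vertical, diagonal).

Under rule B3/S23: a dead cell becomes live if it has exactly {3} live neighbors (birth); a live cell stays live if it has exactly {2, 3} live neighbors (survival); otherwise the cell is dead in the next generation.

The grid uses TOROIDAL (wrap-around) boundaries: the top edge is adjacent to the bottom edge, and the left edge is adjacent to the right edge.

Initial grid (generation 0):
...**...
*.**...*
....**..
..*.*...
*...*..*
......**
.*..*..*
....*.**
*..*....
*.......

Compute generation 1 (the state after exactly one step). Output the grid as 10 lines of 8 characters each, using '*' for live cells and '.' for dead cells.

Simulating step by step:
Generation 0 (given above): 24 live cells
Generation 1: 28 live cells
(generation 1 grid is the final answer)

Answer: *****..*
..*..*..
.**.**..
....*...
*..*.***
.....**.
........
...*****
*.......
...**...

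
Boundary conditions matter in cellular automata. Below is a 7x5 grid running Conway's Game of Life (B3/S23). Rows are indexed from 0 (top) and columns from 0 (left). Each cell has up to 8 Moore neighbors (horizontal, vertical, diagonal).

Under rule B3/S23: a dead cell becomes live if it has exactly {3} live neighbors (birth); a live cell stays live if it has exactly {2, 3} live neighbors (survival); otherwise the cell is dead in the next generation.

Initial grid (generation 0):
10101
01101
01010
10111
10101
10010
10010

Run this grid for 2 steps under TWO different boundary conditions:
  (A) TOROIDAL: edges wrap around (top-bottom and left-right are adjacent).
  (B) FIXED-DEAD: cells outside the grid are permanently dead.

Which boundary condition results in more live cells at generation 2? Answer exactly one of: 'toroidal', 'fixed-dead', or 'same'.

Under TOROIDAL boundary, generation 2:
01101
00000
00000
00000
01110
00000
00000
Population = 6

Under FIXED-DEAD boundary, generation 2:
00000
01000
11000
10010
10101
00101
00010
Population = 11

Comparison: toroidal=6, fixed-dead=11 -> fixed-dead

Answer: fixed-dead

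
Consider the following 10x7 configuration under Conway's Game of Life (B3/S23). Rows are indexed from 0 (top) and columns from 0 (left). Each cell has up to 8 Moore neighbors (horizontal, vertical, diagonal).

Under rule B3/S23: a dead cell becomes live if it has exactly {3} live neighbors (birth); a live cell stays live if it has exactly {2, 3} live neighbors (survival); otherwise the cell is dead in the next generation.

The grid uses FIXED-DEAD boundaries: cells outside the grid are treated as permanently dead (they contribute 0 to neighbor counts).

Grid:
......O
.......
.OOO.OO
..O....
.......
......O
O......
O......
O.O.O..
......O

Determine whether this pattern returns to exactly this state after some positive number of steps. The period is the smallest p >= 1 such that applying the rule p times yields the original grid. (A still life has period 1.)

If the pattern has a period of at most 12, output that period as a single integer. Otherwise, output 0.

Answer: 0

Derivation:
Simulating and comparing each generation to the original:
Gen 0 (original, given above): 14 live cells
Gen 1: 11 live cells, differs from original
Gen 2: 7 live cells, differs from original
Gen 3: 8 live cells, differs from original
Gen 4: 12 live cells, differs from original
Gen 5: 10 live cells, differs from original
Gen 6: 17 live cells, differs from original
Gen 7: 7 live cells, differs from original
Gen 8: 3 live cells, differs from original
Gen 9: 3 live cells, differs from original
Gen 10: 3 live cells, differs from original
Gen 11: 3 live cells, differs from original
Gen 12: 3 live cells, differs from original
No period found within 12 steps.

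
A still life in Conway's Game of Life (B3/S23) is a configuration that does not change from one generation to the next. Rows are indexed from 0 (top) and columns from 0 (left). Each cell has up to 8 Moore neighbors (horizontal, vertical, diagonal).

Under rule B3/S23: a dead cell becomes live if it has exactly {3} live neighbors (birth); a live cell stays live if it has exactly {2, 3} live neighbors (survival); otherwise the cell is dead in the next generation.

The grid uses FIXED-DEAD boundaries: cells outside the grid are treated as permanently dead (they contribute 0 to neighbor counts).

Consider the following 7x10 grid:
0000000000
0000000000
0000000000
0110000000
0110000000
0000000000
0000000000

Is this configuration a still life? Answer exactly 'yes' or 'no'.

Answer: yes

Derivation:
Compute generation 1 and compare to generation 0 (given above):
Generation 1:
0000000000
0000000000
0000000000
0110000000
0110000000
0000000000
0000000000
The grids are IDENTICAL -> still life.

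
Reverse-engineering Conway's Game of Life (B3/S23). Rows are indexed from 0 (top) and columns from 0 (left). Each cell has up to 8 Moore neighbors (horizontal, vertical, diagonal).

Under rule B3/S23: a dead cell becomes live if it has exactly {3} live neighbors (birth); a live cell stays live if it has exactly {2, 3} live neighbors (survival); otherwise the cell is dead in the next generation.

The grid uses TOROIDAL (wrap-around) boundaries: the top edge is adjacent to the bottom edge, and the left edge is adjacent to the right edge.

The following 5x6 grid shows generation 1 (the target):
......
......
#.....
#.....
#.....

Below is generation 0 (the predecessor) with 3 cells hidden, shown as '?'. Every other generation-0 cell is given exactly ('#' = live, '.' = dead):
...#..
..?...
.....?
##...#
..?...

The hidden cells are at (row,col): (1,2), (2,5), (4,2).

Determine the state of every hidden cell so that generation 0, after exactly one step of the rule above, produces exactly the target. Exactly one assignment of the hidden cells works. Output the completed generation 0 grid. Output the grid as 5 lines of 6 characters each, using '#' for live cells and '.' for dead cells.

Answer: ...#..
......
......
##...#
......

Derivation:
Hidden generation-0 cells (in order): (1,2), (2,5), (4,2).
A hidden cell only influences target cells in its own 3x3 neighborhood. Try each of the 2^3 = 8 assignments, step the completed generation 0 forward once under B3/S23, and compare with the target:
  (1,2)=. (2,5)=. (4,2)=. -> step reproduces the target at every cell -> ACCEPT
  (1,2)=. (2,5)=. (4,2)=# -> step gives (3,1)='#' but target has '.' -> reject
  (1,2)=. (2,5)=# (4,2)=. -> step gives (2,0)='.' but target has '#' -> reject
  (1,2)=. (2,5)=# (4,2)=# -> step gives (2,0)='.' but target has '#' -> reject
  (1,2)=# (2,5)=. (4,2)=. -> step gives (2,1)='#' but target has '.' -> reject
  (1,2)=# (2,5)=. (4,2)=# -> step gives (0,2)='#' but target has '.' -> reject
  (1,2)=# (2,5)=# (4,2)=. -> step gives (2,0)='.' but target has '#' -> reject
  (1,2)=# (2,5)=# (4,2)=# -> step gives (0,2)='#' but target has '.' -> reject
Unique solution: (1,2)=dead, (2,5)=dead, (4,2)=dead.
Check: live-neighbor counts of every cell in the completed generation 0:
001010
001110
321012
211011
322122
Applying B3/S23 to generation 0 with these counts gives:
......
......
#.....
#.....
#.....
which matches the target exactly.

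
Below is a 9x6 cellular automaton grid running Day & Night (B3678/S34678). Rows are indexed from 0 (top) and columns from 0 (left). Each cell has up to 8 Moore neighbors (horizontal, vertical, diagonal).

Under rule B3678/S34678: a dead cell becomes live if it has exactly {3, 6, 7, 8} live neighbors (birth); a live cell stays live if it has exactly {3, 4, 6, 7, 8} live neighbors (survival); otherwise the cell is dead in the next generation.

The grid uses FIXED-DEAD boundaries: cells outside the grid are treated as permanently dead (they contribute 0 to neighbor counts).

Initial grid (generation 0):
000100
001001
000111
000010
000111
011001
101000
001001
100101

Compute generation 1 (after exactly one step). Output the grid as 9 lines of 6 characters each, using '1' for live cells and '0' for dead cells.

Simulating step by step:
Generation 0 (given above): 20 live cells
Generation 1: 15 live cells
(generation 1 grid is the final answer)

Answer: 000000
000000
000111
000010
001111
011000
001100
000110
000010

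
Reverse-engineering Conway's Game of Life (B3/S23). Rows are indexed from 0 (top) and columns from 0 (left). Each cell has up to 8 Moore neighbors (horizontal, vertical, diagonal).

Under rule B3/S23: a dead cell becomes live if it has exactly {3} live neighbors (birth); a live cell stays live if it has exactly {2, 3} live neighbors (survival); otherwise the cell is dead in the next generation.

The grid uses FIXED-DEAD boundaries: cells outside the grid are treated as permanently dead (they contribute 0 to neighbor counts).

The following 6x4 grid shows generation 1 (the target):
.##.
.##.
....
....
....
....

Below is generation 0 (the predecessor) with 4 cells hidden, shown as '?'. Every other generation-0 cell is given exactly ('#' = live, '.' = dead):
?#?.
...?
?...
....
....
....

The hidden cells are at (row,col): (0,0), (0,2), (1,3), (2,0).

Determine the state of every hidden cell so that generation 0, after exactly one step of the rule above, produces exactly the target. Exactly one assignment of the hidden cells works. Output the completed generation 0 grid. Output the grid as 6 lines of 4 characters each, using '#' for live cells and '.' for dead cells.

Answer: ###.
...#
....
....
....
....

Derivation:
Hidden generation-0 cells (in order): (0,0), (0,2), (1,3), (2,0).
A hidden cell only influences target cells in its own 3x3 neighborhood. Try each of the 2^4 = 16 assignments, step the completed generation 0 forward once under B3/S23, and compare with the target:
  (0,0)=. (0,2)=. (1,3)=. (2,0)=. -> step gives (0,1)='.' but target has '#' -> reject
  (0,0)=. (0,2)=. (1,3)=. (2,0)=# -> step gives (0,1)='.' but target has '#' -> reject
  (0,0)=. (0,2)=. (1,3)=# (2,0)=. -> step gives (0,1)='.' but target has '#' -> reject
  (0,0)=. (0,2)=. (1,3)=# (2,0)=# -> step gives (0,1)='.' but target has '#' -> reject
  (0,0)=. (0,2)=# (1,3)=. (2,0)=. -> step gives (0,1)='.' but target has '#' -> reject
  (0,0)=. (0,2)=# (1,3)=. (2,0)=# -> step gives (0,1)='.' but target has '#' -> reject
  (0,0)=. (0,2)=# (1,3)=# (2,0)=. -> step gives (0,1)='.' but target has '#' -> reject
  (0,0)=. (0,2)=# (1,3)=# (2,0)=# -> step gives (0,1)='.' but target has '#' -> reject
  (0,0)=# (0,2)=. (1,3)=. (2,0)=. -> step gives (0,1)='.' but target has '#' -> reject
  (0,0)=# (0,2)=. (1,3)=. (2,0)=# -> step gives (0,1)='.' but target has '#' -> reject
  (0,0)=# (0,2)=. (1,3)=# (2,0)=. -> step gives (0,1)='.' but target has '#' -> reject
  (0,0)=# (0,2)=. (1,3)=# (2,0)=# -> step gives (0,1)='.' but target has '#' -> reject
  (0,0)=# (0,2)=# (1,3)=. (2,0)=. -> step gives (0,2)='.' but target has '#' -> reject
  (0,0)=# (0,2)=# (1,3)=. (2,0)=# -> step gives (0,2)='.' but target has '#' -> reject
  (0,0)=# (0,2)=# (1,3)=# (2,0)=. -> step reproduces the target at every cell -> ACCEPT
  (0,0)=# (0,2)=# (1,3)=# (2,0)=# -> step gives (1,0)='#' but target has '.' -> reject
Unique solution: (0,0)=live, (0,2)=live, (1,3)=live, (2,0)=dead.
Check: live-neighbor counts of every cell in the completed generation 0:
1222
2331
0011
0000
0000
0000
Applying B3/S23 to generation 0 with these counts gives:
.##.
.##.
....
....
....
....
which matches the target exactly.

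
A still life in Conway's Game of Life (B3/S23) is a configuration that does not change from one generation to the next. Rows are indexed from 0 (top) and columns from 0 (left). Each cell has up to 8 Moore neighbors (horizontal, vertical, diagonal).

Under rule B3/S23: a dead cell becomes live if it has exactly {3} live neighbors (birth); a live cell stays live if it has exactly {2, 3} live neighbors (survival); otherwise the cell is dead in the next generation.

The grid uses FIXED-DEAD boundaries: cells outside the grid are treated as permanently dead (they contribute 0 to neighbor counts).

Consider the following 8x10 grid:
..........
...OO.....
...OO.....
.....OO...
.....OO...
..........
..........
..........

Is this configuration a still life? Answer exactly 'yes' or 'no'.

Answer: no

Derivation:
Compute generation 1 and compare to generation 0 (given above):
Generation 1:
..........
...OO.....
...O......
......O...
.....OO...
..........
..........
..........
Cell (2,4) differs: gen0=1 vs gen1=0 -> NOT a still life.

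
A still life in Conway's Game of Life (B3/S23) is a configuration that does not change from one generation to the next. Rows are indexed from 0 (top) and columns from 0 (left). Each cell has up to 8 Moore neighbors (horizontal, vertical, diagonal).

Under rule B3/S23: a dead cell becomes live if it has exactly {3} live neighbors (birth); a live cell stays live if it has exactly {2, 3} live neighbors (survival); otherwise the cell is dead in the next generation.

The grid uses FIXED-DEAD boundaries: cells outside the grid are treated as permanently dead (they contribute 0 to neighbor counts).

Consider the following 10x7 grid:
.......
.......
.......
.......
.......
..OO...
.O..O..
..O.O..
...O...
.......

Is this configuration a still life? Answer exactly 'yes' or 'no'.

Answer: yes

Derivation:
Compute generation 1 and compare to generation 0 (given above):
Generation 1:
.......
.......
.......
.......
.......
..OO...
.O..O..
..O.O..
...O...
.......
The grids are IDENTICAL -> still life.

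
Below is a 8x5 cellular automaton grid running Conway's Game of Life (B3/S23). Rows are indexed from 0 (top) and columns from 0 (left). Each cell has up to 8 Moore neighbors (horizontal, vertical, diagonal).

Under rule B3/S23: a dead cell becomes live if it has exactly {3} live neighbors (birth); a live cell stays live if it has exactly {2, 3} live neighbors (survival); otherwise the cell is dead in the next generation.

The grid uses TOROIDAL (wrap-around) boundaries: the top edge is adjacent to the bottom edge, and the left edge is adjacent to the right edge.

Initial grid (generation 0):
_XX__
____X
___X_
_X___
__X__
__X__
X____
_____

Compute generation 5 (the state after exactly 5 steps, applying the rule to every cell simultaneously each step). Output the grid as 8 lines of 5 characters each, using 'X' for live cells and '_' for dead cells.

Answer: _____
_____
_X_X_
_X_XX
_____
_XX__
_____
_____

Derivation:
Simulating step by step:
Generation 0 (given above): 8 live cells
Generation 1: 7 live cells
_____
__XX_
_____
__X__
_XX__
_X___
_____
_X___
Generation 2: 9 live cells
__X__
_____
__XX_
_XX__
_XX__
_XX__
_____
_____
Generation 3: 9 live cells
_____
__XX_
_XXX_
_____
X__X_
_XX__
_____
_____
Generation 4: 11 live cells
_____
_X_X_
_X_X_
_X_XX
_XX__
_XX__
_____
_____
Generation 5: 7 live cells
(generation 5 grid is the final answer)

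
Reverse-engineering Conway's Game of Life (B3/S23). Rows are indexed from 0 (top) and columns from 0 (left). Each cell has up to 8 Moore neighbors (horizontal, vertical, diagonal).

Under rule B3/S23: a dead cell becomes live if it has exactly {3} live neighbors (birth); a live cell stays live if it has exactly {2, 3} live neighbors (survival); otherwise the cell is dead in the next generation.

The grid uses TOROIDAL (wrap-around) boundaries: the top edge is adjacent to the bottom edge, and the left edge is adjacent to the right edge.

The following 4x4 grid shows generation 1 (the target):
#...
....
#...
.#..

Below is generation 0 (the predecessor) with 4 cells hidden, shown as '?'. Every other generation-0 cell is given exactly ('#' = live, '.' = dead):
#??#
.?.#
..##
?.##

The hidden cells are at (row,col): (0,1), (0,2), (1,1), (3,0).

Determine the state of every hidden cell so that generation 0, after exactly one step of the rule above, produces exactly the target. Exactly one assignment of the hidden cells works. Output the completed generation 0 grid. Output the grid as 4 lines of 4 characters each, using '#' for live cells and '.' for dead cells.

Answer: #..#
...#
..##
..##

Derivation:
Hidden generation-0 cells (in order): (0,1), (0,2), (1,1), (3,0).
A hidden cell only influences target cells in its own 3x3 neighborhood. Try each of the 2^4 = 16 assignments, step the completed generation 0 forward once under B3/S23, and compare with the target:
  (0,1)=. (0,2)=. (1,1)=. (3,0)=. -> step reproduces the target at every cell -> ACCEPT
  (0,1)=. (0,2)=. (1,1)=. (3,0)=# -> step gives (0,0)='.' but target has '#' -> reject
  (0,1)=. (0,2)=. (1,1)=# (3,0)=. -> step gives (0,0)='.' but target has '#' -> reject
  (0,1)=. (0,2)=. (1,1)=# (3,0)=# -> step gives (0,0)='.' but target has '#' -> reject
  (0,1)=. (0,2)=# (1,1)=. (3,0)=. -> step gives (0,1)='#' but target has '.' -> reject
  (0,1)=. (0,2)=# (1,1)=. (3,0)=# -> step gives (0,0)='.' but target has '#' -> reject
  (0,1)=. (0,2)=# (1,1)=# (3,0)=. -> step gives (0,0)='.' but target has '#' -> reject
  (0,1)=. (0,2)=# (1,1)=# (3,0)=# -> step gives (0,0)='.' but target has '#' -> reject
  (0,1)=# (0,2)=. (1,1)=. (3,0)=. -> step gives (0,0)='.' but target has '#' -> reject
  (0,1)=# (0,2)=. (1,1)=. (3,0)=# -> step gives (0,0)='.' but target has '#' -> reject
  (0,1)=# (0,2)=. (1,1)=# (3,0)=. -> step gives (0,0)='.' but target has '#' -> reject
  (0,1)=# (0,2)=. (1,1)=# (3,0)=# -> step gives (0,0)='.' but target has '#' -> reject
  (0,1)=# (0,2)=# (1,1)=. (3,0)=. -> step gives (0,0)='.' but target has '#' -> reject
  (0,1)=# (0,2)=# (1,1)=. (3,0)=# -> step gives (0,0)='.' but target has '#' -> reject
  (0,1)=# (0,2)=# (1,1)=# (3,0)=. -> step gives (0,0)='.' but target has '#' -> reject
  (0,1)=# (0,2)=# (1,1)=# (3,0)=# -> step gives (0,0)='.' but target has '#' -> reject
Unique solution: (0,1)=dead, (0,2)=dead, (1,1)=dead, (3,0)=dead.
Check: live-neighbor counts of every cell in the completed generation 0:
3244
4244
3244
4345
Applying B3/S23 to generation 0 with these counts gives:
#...
....
#...
.#..
which matches the target exactly.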